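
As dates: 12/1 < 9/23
False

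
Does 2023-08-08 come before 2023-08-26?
Yes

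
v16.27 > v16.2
True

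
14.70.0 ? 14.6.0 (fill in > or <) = >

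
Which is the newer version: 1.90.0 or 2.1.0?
2.1.0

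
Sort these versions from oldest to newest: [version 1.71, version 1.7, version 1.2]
[version 1.2, version 1.7, version 1.71]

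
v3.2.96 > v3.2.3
True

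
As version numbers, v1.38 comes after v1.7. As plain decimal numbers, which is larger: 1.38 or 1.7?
1.7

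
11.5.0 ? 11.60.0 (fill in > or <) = <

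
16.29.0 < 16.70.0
True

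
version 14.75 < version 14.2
False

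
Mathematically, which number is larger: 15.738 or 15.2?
15.738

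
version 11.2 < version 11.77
True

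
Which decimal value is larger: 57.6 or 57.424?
57.6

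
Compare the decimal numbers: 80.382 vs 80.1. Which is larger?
80.382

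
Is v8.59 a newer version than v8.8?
Yes. Version numbers are compared segment by segment as integers, not as decimals: minor version 59 > 8, so v8.59 > v8.8 (even though the decimal 8.59 < 8.8).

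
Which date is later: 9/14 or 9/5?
9/14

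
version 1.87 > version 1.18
True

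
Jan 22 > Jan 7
True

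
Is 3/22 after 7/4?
No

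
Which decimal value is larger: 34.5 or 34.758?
34.758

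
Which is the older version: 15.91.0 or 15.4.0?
15.4.0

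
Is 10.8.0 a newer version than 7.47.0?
Yes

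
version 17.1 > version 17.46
False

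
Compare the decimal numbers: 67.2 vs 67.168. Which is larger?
67.2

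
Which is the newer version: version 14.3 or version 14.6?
version 14.6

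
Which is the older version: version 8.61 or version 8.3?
version 8.3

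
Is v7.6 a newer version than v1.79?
Yes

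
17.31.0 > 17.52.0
False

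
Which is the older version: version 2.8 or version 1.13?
version 1.13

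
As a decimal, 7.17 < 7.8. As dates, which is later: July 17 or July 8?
July 17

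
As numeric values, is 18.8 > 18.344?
True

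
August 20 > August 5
True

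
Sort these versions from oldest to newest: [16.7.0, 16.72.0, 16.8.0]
[16.7.0, 16.8.0, 16.72.0]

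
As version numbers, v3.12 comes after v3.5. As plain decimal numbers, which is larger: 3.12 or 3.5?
3.5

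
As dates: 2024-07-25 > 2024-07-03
True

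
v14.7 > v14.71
False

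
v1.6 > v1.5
True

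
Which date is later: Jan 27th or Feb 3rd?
Feb 3rd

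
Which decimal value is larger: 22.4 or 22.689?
22.689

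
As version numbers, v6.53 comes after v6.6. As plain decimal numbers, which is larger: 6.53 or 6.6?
6.6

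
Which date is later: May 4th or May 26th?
May 26th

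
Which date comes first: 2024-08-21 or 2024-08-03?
2024-08-03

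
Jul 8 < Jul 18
True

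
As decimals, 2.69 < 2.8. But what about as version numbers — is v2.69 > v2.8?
True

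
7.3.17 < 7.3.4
False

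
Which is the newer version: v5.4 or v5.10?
v5.10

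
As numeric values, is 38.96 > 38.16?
True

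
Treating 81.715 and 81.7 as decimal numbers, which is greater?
81.715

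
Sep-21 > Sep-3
True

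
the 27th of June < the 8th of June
False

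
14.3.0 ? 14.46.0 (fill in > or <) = <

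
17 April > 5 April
True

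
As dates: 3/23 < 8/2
True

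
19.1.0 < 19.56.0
True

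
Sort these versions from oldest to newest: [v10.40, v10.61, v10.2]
[v10.2, v10.40, v10.61]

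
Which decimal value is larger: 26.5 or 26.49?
26.5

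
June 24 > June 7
True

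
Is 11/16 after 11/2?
Yes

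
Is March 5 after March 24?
No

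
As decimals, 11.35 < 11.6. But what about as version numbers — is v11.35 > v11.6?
True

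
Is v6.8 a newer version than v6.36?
No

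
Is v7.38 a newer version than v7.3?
Yes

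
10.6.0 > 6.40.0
True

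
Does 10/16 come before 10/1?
No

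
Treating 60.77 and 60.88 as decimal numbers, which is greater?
60.88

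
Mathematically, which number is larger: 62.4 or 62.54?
62.54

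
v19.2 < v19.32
True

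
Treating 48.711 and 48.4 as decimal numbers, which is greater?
48.711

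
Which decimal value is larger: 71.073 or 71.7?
71.7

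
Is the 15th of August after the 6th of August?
Yes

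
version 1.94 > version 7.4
False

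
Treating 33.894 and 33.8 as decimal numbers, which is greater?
33.894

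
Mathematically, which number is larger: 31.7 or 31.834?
31.834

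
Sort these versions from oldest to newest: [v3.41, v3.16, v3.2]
[v3.2, v3.16, v3.41]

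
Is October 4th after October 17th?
No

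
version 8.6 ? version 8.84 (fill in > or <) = <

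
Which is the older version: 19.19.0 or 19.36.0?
19.19.0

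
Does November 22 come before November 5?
No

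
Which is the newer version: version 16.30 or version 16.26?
version 16.30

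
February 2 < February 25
True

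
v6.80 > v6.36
True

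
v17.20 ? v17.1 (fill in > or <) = >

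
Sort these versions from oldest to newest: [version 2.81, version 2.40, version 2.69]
[version 2.40, version 2.69, version 2.81]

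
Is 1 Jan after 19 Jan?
No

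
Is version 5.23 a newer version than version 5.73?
No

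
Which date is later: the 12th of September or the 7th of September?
the 12th of September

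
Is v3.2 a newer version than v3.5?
No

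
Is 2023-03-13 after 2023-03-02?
Yes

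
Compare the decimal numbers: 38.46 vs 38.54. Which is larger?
38.54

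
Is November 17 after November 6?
Yes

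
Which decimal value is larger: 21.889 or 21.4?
21.889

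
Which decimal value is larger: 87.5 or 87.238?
87.5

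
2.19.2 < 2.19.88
True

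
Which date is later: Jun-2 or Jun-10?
Jun-10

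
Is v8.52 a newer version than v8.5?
Yes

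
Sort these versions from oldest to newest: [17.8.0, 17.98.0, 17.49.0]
[17.8.0, 17.49.0, 17.98.0]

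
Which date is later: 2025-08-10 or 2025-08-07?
2025-08-10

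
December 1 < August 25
False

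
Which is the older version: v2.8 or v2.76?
v2.8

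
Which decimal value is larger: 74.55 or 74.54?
74.55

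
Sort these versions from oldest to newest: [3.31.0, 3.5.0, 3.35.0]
[3.5.0, 3.31.0, 3.35.0]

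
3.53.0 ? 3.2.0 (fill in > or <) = >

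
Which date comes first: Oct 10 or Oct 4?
Oct 4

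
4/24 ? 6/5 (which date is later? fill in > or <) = <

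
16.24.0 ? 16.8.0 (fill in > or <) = >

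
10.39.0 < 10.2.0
False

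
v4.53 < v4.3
False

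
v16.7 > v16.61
False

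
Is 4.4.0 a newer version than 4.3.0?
Yes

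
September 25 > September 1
True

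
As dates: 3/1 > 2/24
True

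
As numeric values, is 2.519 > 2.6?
False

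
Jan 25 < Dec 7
True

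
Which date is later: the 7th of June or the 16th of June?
the 16th of June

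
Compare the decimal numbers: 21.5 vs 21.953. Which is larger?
21.953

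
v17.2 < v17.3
True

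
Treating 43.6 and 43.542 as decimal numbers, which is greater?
43.6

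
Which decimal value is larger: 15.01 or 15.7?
15.7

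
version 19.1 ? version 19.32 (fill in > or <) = <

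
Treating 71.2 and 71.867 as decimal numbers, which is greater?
71.867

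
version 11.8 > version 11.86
False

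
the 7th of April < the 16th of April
True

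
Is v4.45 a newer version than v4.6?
Yes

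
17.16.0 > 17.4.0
True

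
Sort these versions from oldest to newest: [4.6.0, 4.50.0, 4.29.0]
[4.6.0, 4.29.0, 4.50.0]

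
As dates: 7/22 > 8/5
False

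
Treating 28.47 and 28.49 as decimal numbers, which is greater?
28.49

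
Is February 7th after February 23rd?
No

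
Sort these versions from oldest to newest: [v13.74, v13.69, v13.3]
[v13.3, v13.69, v13.74]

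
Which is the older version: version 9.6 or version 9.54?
version 9.6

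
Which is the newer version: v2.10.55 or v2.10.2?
v2.10.55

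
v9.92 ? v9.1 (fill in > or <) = >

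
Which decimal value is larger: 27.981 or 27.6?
27.981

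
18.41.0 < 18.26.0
False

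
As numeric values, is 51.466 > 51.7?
False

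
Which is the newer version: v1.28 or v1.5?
v1.28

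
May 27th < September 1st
True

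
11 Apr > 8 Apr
True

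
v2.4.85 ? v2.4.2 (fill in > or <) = >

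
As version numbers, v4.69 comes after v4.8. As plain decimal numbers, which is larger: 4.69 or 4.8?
4.8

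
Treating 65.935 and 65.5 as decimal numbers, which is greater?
65.935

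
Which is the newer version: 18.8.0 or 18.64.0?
18.64.0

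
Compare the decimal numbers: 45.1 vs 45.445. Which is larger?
45.445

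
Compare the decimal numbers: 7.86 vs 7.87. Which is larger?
7.87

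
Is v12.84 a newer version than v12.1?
Yes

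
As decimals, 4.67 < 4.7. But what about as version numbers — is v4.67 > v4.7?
True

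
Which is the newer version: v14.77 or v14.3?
v14.77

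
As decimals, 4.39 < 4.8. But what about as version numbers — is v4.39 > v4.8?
True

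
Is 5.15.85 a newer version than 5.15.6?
Yes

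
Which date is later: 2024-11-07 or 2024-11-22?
2024-11-22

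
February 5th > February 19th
False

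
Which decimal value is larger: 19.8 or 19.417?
19.8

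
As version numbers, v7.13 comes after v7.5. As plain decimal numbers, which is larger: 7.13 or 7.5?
7.5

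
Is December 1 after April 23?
Yes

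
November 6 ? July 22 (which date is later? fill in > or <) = >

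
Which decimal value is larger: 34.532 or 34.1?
34.532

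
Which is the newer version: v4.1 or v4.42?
v4.42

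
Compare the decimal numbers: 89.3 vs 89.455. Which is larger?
89.455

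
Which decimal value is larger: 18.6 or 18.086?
18.6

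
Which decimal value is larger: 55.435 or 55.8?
55.8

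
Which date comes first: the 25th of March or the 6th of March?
the 6th of March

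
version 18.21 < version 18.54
True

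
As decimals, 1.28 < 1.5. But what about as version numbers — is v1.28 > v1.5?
True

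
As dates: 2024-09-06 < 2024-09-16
True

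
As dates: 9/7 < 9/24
True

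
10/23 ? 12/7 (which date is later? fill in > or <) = <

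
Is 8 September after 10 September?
No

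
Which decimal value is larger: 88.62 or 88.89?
88.89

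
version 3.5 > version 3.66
False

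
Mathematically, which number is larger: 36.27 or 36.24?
36.27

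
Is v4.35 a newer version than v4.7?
Yes. Version numbers are compared segment by segment as integers, not as decimals: minor version 35 > 7, so v4.35 > v4.7 (even though the decimal 4.35 < 4.7).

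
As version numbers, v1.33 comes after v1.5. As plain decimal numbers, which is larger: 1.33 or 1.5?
1.5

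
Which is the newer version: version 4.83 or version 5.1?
version 5.1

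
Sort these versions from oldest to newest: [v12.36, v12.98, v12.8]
[v12.8, v12.36, v12.98]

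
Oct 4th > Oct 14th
False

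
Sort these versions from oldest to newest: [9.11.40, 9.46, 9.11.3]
[9.11.3, 9.11.40, 9.46]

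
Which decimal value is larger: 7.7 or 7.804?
7.804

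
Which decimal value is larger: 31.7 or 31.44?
31.7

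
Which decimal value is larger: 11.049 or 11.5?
11.5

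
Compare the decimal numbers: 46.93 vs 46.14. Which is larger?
46.93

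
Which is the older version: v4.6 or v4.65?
v4.6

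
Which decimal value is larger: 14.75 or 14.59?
14.75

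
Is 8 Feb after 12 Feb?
No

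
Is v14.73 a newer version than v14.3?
Yes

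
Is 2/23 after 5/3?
No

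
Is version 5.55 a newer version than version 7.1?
No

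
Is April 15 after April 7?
Yes. Day 15 comes after day 7 in April — this is a date comparison, not a decimal one (the decimal 4.15 would be smaller than 4.7).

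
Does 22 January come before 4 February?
Yes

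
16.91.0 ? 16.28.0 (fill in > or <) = >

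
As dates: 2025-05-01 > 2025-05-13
False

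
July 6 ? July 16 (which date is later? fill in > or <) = <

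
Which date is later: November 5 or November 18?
November 18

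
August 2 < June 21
False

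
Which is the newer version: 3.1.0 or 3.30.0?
3.30.0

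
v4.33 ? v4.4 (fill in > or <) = >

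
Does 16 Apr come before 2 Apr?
No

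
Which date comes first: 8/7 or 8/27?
8/7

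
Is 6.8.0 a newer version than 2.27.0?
Yes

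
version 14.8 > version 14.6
True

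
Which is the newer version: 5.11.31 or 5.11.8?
5.11.31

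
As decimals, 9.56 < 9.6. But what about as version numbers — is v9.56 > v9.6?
True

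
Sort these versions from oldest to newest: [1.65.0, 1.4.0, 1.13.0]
[1.4.0, 1.13.0, 1.65.0]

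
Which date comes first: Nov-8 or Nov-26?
Nov-8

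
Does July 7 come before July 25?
Yes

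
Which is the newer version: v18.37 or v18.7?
v18.37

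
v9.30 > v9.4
True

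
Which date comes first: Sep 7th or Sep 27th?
Sep 7th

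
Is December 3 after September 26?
Yes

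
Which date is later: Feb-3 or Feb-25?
Feb-25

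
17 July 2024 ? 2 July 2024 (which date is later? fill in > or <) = >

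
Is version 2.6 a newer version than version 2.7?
No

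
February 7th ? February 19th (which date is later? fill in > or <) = <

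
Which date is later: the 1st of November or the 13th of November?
the 13th of November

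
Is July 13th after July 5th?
Yes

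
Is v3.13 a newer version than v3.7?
Yes. Version numbers are compared segment by segment as integers, not as decimals: minor version 13 > 7, so v3.13 > v3.7 (even though the decimal 3.13 < 3.7).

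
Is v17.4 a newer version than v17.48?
No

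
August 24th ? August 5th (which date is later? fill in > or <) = >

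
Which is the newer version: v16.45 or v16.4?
v16.45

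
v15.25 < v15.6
False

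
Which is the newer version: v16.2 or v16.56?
v16.56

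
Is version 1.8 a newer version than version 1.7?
Yes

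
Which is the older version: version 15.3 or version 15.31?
version 15.3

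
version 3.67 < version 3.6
False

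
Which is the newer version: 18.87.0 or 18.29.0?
18.87.0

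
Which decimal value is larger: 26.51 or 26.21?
26.51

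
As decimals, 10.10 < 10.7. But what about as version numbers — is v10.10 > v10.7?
True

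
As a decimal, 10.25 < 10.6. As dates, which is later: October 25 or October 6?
October 25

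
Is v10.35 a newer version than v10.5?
Yes. Version numbers are compared segment by segment as integers, not as decimals: minor version 35 > 5, so v10.35 > v10.5 (even though the decimal 10.35 < 10.5).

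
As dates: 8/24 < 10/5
True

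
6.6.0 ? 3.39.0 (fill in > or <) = >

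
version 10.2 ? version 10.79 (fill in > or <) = <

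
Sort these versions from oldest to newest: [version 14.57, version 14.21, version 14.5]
[version 14.5, version 14.21, version 14.57]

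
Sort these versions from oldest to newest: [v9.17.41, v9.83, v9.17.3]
[v9.17.3, v9.17.41, v9.83]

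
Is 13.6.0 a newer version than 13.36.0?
No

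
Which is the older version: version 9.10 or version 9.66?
version 9.10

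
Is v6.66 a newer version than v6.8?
Yes. Version numbers are compared segment by segment as integers, not as decimals: minor version 66 > 8, so v6.66 > v6.8 (even though the decimal 6.66 < 6.8).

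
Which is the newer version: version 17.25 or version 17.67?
version 17.67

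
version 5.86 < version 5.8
False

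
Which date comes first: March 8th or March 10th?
March 8th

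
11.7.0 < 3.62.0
False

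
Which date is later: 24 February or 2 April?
2 April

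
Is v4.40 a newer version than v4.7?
Yes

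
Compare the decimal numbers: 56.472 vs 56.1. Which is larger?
56.472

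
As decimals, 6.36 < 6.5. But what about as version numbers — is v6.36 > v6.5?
True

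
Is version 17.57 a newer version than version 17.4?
Yes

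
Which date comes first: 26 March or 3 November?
26 March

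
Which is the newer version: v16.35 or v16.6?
v16.35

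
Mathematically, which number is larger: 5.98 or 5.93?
5.98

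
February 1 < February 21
True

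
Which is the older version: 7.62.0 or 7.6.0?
7.6.0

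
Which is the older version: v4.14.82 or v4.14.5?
v4.14.5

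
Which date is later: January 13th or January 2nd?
January 13th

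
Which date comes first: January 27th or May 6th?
January 27th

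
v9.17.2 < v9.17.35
True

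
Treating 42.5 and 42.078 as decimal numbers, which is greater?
42.5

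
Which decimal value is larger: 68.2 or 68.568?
68.568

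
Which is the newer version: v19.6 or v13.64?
v19.6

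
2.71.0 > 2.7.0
True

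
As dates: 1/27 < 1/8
False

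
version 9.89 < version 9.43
False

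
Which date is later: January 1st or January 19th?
January 19th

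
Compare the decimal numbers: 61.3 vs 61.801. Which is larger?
61.801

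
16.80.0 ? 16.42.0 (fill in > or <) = >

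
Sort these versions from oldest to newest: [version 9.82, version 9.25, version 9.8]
[version 9.8, version 9.25, version 9.82]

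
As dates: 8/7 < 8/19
True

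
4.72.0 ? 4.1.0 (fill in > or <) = >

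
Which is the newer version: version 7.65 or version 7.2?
version 7.65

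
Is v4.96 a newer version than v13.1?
No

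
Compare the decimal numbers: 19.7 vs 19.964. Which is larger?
19.964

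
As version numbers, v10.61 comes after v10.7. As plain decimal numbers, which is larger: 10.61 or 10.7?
10.7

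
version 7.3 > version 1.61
True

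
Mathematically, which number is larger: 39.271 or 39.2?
39.271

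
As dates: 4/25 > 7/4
False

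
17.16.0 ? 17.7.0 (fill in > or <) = >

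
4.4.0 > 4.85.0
False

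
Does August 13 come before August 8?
No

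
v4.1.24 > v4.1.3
True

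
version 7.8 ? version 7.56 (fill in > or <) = <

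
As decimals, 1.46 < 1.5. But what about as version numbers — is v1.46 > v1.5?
True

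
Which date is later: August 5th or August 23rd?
August 23rd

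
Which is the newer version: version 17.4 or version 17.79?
version 17.79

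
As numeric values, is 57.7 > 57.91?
False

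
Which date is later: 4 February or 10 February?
10 February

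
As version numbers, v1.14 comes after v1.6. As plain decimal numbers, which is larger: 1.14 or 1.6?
1.6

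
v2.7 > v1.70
True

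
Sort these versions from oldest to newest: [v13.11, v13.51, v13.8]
[v13.8, v13.11, v13.51]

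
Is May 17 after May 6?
Yes. Day 17 comes after day 6 in May — this is a date comparison, not a decimal one (the decimal 5.17 would be smaller than 5.6).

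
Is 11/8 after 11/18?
No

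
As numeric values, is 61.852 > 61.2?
True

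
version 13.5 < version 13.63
True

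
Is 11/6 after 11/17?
No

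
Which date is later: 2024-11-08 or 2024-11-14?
2024-11-14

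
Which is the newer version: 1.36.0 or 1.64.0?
1.64.0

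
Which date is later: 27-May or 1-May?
27-May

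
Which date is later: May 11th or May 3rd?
May 11th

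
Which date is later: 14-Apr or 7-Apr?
14-Apr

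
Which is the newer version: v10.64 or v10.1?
v10.64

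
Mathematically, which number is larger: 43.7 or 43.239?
43.7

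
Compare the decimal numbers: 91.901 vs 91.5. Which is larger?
91.901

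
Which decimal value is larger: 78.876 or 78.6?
78.876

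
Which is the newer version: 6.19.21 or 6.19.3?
6.19.21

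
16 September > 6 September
True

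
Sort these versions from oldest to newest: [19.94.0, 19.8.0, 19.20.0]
[19.8.0, 19.20.0, 19.94.0]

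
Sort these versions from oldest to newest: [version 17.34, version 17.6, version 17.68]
[version 17.6, version 17.34, version 17.68]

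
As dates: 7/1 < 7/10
True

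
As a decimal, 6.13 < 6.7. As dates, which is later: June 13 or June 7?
June 13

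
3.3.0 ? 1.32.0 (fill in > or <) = >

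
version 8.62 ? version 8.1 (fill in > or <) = >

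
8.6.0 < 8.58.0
True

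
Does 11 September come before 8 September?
No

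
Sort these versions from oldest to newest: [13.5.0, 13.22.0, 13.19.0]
[13.5.0, 13.19.0, 13.22.0]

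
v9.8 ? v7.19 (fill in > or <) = >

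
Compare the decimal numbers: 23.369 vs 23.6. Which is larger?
23.6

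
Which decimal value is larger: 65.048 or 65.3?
65.3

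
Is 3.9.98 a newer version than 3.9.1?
Yes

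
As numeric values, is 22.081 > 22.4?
False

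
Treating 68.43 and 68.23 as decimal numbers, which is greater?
68.43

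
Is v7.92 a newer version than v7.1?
Yes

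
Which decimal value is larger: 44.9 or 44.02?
44.9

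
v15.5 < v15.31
True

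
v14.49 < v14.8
False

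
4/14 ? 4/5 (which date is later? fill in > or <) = >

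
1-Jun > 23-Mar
True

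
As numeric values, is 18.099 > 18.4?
False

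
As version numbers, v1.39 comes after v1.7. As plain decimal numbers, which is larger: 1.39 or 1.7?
1.7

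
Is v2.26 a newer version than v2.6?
Yes. Version numbers are compared segment by segment as integers, not as decimals: minor version 26 > 6, so v2.26 > v2.6 (even though the decimal 2.26 < 2.6).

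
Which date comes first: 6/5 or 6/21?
6/5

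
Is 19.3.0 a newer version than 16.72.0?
Yes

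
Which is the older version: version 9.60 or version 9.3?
version 9.3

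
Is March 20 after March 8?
Yes. Day 20 comes after day 8 in March — this is a date comparison, not a decimal one (the decimal 3.20 would be smaller than 3.8).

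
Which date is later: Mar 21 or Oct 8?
Oct 8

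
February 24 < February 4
False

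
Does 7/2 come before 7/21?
Yes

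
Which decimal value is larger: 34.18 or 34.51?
34.51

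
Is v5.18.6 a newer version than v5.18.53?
No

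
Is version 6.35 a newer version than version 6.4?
Yes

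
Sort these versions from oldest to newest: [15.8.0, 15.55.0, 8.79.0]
[8.79.0, 15.8.0, 15.55.0]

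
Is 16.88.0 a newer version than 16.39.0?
Yes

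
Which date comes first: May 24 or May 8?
May 8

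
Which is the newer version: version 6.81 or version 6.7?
version 6.81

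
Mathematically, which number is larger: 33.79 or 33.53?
33.79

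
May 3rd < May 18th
True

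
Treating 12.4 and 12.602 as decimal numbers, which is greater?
12.602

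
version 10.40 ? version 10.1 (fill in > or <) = >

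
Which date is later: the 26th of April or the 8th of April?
the 26th of April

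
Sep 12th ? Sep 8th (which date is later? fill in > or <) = >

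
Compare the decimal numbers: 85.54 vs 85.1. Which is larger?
85.54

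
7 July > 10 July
False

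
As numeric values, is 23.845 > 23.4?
True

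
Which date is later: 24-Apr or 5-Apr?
24-Apr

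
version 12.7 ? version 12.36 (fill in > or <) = <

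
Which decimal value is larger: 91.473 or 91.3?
91.473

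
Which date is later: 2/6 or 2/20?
2/20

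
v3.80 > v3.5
True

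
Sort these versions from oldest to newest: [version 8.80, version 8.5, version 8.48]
[version 8.5, version 8.48, version 8.80]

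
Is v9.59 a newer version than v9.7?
Yes. Version numbers are compared segment by segment as integers, not as decimals: minor version 59 > 7, so v9.59 > v9.7 (even though the decimal 9.59 < 9.7).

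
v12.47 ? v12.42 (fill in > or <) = >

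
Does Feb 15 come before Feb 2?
No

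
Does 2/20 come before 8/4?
Yes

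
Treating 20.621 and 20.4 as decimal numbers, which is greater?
20.621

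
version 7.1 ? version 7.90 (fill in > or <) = <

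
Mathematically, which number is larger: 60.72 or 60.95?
60.95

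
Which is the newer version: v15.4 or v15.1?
v15.4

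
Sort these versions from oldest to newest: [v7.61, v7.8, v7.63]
[v7.8, v7.61, v7.63]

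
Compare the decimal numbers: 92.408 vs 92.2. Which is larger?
92.408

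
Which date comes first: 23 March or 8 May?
23 March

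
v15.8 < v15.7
False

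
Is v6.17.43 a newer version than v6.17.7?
Yes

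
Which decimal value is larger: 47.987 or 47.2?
47.987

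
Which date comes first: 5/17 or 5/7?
5/7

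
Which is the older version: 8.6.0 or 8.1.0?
8.1.0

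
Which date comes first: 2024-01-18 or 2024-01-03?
2024-01-03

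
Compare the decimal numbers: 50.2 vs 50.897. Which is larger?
50.897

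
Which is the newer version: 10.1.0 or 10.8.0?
10.8.0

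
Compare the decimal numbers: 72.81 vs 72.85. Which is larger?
72.85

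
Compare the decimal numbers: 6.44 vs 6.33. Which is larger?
6.44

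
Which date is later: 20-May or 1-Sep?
1-Sep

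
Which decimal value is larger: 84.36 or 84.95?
84.95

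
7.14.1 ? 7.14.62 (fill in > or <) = <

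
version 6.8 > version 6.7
True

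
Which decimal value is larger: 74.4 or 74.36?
74.4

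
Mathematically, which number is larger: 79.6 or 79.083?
79.6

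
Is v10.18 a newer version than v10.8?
Yes. Version numbers are compared segment by segment as integers, not as decimals: minor version 18 > 8, so v10.18 > v10.8 (even though the decimal 10.18 < 10.8).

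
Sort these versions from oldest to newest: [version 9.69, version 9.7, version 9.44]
[version 9.7, version 9.44, version 9.69]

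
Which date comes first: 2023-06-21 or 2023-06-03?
2023-06-03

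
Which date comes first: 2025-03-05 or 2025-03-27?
2025-03-05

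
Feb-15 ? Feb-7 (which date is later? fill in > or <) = >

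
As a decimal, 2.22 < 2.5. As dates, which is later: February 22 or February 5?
February 22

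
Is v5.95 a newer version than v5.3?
Yes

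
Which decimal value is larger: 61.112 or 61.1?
61.112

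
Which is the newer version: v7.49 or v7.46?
v7.49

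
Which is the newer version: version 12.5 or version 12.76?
version 12.76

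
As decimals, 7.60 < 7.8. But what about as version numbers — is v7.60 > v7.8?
True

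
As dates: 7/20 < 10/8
True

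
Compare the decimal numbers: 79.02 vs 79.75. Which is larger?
79.75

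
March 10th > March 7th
True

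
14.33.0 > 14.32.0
True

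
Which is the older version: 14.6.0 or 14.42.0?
14.6.0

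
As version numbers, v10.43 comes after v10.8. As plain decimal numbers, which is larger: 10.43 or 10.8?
10.8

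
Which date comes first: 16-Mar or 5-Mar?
5-Mar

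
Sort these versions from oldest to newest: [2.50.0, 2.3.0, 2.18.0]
[2.3.0, 2.18.0, 2.50.0]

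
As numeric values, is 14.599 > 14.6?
False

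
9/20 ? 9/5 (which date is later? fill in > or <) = >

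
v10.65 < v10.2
False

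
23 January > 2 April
False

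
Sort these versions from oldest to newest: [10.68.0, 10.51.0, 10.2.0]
[10.2.0, 10.51.0, 10.68.0]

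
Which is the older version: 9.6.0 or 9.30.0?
9.6.0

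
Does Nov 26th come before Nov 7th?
No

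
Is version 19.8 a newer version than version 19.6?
Yes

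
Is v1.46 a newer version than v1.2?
Yes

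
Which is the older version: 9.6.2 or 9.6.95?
9.6.2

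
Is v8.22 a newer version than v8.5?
Yes. Version numbers are compared segment by segment as integers, not as decimals: minor version 22 > 5, so v8.22 > v8.5 (even though the decimal 8.22 < 8.5).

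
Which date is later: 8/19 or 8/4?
8/19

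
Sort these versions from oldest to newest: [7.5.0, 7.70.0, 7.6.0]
[7.5.0, 7.6.0, 7.70.0]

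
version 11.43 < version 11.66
True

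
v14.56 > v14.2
True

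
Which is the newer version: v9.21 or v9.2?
v9.21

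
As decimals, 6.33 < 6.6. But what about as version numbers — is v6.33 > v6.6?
True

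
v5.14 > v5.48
False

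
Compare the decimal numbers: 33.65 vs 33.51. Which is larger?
33.65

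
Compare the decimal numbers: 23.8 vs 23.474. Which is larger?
23.8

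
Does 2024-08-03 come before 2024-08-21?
Yes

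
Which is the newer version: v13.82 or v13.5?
v13.82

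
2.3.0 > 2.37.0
False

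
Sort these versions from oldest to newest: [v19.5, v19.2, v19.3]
[v19.2, v19.3, v19.5]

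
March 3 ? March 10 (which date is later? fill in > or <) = <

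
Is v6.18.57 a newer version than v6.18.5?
Yes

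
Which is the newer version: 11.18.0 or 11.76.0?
11.76.0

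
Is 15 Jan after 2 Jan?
Yes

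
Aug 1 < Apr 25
False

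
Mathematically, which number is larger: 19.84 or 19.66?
19.84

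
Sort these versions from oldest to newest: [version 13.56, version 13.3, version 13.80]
[version 13.3, version 13.56, version 13.80]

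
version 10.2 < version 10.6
True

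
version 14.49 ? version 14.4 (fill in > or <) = >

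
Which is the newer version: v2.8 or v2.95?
v2.95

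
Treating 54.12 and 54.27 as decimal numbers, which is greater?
54.27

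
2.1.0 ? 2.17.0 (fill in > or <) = <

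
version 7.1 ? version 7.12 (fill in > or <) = <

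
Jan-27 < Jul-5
True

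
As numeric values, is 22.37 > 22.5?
False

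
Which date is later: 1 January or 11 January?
11 January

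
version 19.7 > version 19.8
False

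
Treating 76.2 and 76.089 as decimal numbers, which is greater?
76.2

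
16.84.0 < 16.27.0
False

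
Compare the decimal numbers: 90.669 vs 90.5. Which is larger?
90.669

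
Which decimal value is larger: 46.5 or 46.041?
46.5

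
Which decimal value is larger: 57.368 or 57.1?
57.368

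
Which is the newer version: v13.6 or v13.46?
v13.46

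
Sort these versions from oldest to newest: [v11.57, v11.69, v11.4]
[v11.4, v11.57, v11.69]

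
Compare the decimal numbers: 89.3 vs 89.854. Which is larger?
89.854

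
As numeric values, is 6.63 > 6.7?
False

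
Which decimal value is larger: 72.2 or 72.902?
72.902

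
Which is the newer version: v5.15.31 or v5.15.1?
v5.15.31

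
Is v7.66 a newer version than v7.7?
Yes. Version numbers are compared segment by segment as integers, not as decimals: minor version 66 > 7, so v7.66 > v7.7 (even though the decimal 7.66 < 7.7).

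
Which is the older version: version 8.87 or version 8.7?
version 8.7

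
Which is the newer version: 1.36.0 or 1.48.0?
1.48.0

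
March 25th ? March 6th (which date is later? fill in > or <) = >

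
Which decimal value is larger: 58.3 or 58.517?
58.517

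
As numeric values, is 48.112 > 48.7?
False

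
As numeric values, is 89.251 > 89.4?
False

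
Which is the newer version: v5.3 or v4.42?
v5.3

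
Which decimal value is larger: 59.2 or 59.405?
59.405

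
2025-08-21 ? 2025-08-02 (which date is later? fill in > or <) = >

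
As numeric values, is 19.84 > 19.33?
True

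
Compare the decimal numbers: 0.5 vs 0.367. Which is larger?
0.5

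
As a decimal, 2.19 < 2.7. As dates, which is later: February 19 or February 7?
February 19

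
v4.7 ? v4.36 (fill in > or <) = <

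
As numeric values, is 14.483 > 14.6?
False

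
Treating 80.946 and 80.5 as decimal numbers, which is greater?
80.946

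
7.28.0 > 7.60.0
False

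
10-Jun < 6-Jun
False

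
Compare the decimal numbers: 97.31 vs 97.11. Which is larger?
97.31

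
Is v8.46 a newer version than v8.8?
Yes. Version numbers are compared segment by segment as integers, not as decimals: minor version 46 > 8, so v8.46 > v8.8 (even though the decimal 8.46 < 8.8).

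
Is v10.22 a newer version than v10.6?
Yes. Version numbers are compared segment by segment as integers, not as decimals: minor version 22 > 6, so v10.22 > v10.6 (even though the decimal 10.22 < 10.6).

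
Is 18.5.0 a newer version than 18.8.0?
No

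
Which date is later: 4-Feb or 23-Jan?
4-Feb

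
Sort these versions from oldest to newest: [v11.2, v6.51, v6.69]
[v6.51, v6.69, v11.2]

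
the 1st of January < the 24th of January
True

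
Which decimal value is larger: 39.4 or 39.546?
39.546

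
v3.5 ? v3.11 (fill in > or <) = <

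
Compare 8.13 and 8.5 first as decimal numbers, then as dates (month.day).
As decimals: 8.13 < 8.5. As dates: 8/13 is later than 8/5 (day 13 > day 5).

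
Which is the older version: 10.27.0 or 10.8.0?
10.8.0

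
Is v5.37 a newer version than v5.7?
Yes. Version numbers are compared segment by segment as integers, not as decimals: minor version 37 > 7, so v5.37 > v5.7 (even though the decimal 5.37 < 5.7).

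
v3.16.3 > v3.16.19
False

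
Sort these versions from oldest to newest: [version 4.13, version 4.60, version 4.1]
[version 4.1, version 4.13, version 4.60]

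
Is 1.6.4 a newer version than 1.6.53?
No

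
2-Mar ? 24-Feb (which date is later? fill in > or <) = >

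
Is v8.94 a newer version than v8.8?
Yes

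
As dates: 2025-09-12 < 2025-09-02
False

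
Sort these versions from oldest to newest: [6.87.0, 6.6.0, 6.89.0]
[6.6.0, 6.87.0, 6.89.0]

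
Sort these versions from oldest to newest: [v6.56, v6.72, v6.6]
[v6.6, v6.56, v6.72]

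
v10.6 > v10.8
False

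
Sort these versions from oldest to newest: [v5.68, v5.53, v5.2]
[v5.2, v5.53, v5.68]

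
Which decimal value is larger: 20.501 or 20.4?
20.501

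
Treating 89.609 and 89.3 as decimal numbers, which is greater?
89.609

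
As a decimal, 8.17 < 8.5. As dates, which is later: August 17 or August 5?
August 17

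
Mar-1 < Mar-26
True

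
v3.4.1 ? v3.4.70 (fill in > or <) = <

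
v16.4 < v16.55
True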